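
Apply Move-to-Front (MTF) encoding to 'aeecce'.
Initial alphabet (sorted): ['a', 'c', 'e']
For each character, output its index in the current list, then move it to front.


MTF encoding:
'a': index 0 in ['a', 'c', 'e'] -> ['a', 'c', 'e']
'e': index 2 in ['a', 'c', 'e'] -> ['e', 'a', 'c']
'e': index 0 in ['e', 'a', 'c'] -> ['e', 'a', 'c']
'c': index 2 in ['e', 'a', 'c'] -> ['c', 'e', 'a']
'c': index 0 in ['c', 'e', 'a'] -> ['c', 'e', 'a']
'e': index 1 in ['c', 'e', 'a'] -> ['e', 'c', 'a']


Output: [0, 2, 0, 2, 0, 1]


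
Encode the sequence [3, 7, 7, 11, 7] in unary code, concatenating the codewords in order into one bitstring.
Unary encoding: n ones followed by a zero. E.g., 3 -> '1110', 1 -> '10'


Encode each number as n ones followed by a terminating 0:
  3 -> 1110 (4 bits)
  7 -> 11111110 (8 bits)
  7 -> 11111110 (8 bits)
  11 -> 111111111110 (12 bits)
  7 -> 11111110 (8 bits)
Total length = 4 + 8 + 8 + 12 + 8 = 40 bits.

Unary([3, 7, 7, 11, 7]) = 1110111111101111111011111111111011111110 (40 bits)


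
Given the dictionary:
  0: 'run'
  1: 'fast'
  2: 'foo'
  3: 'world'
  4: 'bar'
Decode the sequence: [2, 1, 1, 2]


Look up each index in the dictionary:
  2 -> 'foo'
  1 -> 'fast'
  1 -> 'fast'
  2 -> 'foo'

Decoded: "foo fast fast foo"


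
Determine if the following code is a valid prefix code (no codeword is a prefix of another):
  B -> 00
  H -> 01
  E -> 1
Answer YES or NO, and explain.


Checking each pair (does one codeword prefix another?):
  B='00' vs H='01': no prefix
  B='00' vs E='1': no prefix
  H='01' vs B='00': no prefix
  H='01' vs E='1': no prefix
  E='1' vs B='00': no prefix
  E='1' vs H='01': no prefix
No violation found over all pairs.

YES -- this is a valid prefix code. No codeword is a prefix of any other codeword.


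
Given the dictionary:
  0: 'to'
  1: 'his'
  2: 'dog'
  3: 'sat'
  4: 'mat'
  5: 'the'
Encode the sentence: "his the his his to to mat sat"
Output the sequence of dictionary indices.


Look up each word in the dictionary:
  'his' -> 1
  'the' -> 5
  'his' -> 1
  'his' -> 1
  'to' -> 0
  'to' -> 0
  'mat' -> 4
  'sat' -> 3

Encoded: [1, 5, 1, 1, 0, 0, 4, 3]


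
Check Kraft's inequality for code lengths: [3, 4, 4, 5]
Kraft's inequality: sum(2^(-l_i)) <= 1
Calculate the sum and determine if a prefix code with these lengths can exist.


Sum = 2^(-3) + 2^(-4) + 2^(-4) + 2^(-5)
    = 0.125 + 0.0625 + 0.0625 + 0.03125
    = 9/32 = 0.28125
Since 0.28125 <= 1, Kraft's inequality IS satisfied.
A prefix code with these lengths CAN exist.

Kraft sum = 0.28125. Satisfied.


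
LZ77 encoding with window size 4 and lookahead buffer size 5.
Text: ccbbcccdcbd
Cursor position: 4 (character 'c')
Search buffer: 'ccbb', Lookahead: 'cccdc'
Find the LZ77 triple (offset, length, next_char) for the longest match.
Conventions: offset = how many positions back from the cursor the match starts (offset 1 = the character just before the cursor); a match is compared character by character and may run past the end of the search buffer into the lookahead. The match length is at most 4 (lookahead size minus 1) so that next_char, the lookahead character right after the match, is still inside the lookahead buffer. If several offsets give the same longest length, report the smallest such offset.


Try each offset into the search buffer:
  offset=1 (pos 3, char 'b'): match length 0
  offset=2 (pos 2, char 'b'): match length 0
  offset=3 (pos 1, char 'c'): match length 1
  offset=4 (pos 0, char 'c'): match length 2
Longest match has length 2 at offset 4.
next_char = character at position 4 + 2 = 6 -> 'c'

Best match: offset=4, length=2 (matching 'cc' starting at position 0)
LZ77 triple: (4, 2, 'c')


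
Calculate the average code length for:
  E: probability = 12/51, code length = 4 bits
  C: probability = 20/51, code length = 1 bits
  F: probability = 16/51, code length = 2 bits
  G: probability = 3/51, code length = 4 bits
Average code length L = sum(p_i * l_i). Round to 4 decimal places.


Weighted contributions p_i * l_i:
  E: (12/51) * 4 = 48/51
  C: (20/51) * 1 = 20/51
  F: (16/51) * 2 = 32/51
  G: (3/51) * 4 = 12/51
Sum = (48 + 20 + 32 + 12)/51 = 112/51

L = 112/51 = 2.1961 bits/symbol


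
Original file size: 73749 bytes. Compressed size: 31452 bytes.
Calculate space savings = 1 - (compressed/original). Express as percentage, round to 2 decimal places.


ratio = compressed/original = 31452/73749 = 0.426474
savings = 1 - ratio = 1 - 0.426474 = 0.573526
as a percentage: 0.573526 * 100 = 57.35%

Space savings = 1 - 31452/73749 = 57.35%


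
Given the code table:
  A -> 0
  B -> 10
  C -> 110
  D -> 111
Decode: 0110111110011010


Decoding:
0 -> A
110 -> C
111 -> D
110 -> C
0 -> A
110 -> C
10 -> B


Result: ACDCACB


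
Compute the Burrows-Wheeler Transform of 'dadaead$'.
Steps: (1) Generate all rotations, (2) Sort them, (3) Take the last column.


Rotations (sorted):
  0: $dadaead -> last char: d
  1: ad$dadae -> last char: e
  2: adaead$d -> last char: d
  3: aead$dad -> last char: d
  4: d$dadaea -> last char: a
  5: dadaead$ -> last char: $
  6: daead$da -> last char: a
  7: ead$dada -> last char: a


BWT = dedda$aa


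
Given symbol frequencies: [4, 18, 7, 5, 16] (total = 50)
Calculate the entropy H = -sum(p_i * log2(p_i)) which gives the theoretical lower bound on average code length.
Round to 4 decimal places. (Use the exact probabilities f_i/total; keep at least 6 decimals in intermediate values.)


Per-symbol terms -p_i * log2(p_i) with p_i = f_i/50:
  p = 4/50 = 0.080000: log2(p) = -3.643856, -p*log2(p) = 0.291508
  p = 18/50 = 0.360000: log2(p) = -1.473931, -p*log2(p) = 0.530615
  p = 7/50 = 0.140000: log2(p) = -2.836501, -p*log2(p) = 0.397110
  p = 5/50 = 0.100000: log2(p) = -3.321928, -p*log2(p) = 0.332193
  p = 16/50 = 0.320000: log2(p) = -1.643856, -p*log2(p) = 0.526034
H = 0.291508 + 0.530615 + 0.397110 + 0.332193 + 0.526034 = 2.077460

H = 2.0775 bits/symbol


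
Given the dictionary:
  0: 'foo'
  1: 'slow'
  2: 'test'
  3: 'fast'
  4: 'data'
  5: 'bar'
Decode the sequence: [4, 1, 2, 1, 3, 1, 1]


Look up each index in the dictionary:
  4 -> 'data'
  1 -> 'slow'
  2 -> 'test'
  1 -> 'slow'
  3 -> 'fast'
  1 -> 'slow'
  1 -> 'slow'

Decoded: "data slow test slow fast slow slow"


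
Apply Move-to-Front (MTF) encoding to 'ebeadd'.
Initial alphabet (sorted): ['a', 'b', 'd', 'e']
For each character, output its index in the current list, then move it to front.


MTF encoding:
'e': index 3 in ['a', 'b', 'd', 'e'] -> ['e', 'a', 'b', 'd']
'b': index 2 in ['e', 'a', 'b', 'd'] -> ['b', 'e', 'a', 'd']
'e': index 1 in ['b', 'e', 'a', 'd'] -> ['e', 'b', 'a', 'd']
'a': index 2 in ['e', 'b', 'a', 'd'] -> ['a', 'e', 'b', 'd']
'd': index 3 in ['a', 'e', 'b', 'd'] -> ['d', 'a', 'e', 'b']
'd': index 0 in ['d', 'a', 'e', 'b'] -> ['d', 'a', 'e', 'b']


Output: [3, 2, 1, 2, 3, 0]


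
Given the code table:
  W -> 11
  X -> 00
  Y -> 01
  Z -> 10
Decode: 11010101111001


Decoding:
11 -> W
01 -> Y
01 -> Y
01 -> Y
11 -> W
10 -> Z
01 -> Y


Result: WYYYWZY


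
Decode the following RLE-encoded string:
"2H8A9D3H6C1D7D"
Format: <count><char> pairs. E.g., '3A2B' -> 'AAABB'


Expanding each <count><char> pair:
  2H -> 'HH'
  8A -> 'AAAAAAAA'
  9D -> 'DDDDDDDDD'
  3H -> 'HHH'
  6C -> 'CCCCCC'
  1D -> 'D'
  7D -> 'DDDDDDD'

Decoded = HHAAAAAAAADDDDDDDDDHHHCCCCCCDDDDDDDD


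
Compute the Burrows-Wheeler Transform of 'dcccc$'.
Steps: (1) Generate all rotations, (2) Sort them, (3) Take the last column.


Rotations (sorted):
  0: $dcccc -> last char: c
  1: c$dccc -> last char: c
  2: cc$dcc -> last char: c
  3: ccc$dc -> last char: c
  4: cccc$d -> last char: d
  5: dcccc$ -> last char: $


BWT = ccccd$


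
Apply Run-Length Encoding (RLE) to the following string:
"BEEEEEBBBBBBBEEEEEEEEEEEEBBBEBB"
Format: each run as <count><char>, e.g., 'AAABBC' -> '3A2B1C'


Scanning runs left to right:
  i=0: run of 'B' x 1 -> '1B'
  i=1: run of 'E' x 5 -> '5E'
  i=6: run of 'B' x 7 -> '7B'
  i=13: run of 'E' x 12 -> '12E'
  i=25: run of 'B' x 3 -> '3B'
  i=28: run of 'E' x 1 -> '1E'
  i=29: run of 'B' x 2 -> '2B'

RLE = 1B5E7B12E3B1E2B


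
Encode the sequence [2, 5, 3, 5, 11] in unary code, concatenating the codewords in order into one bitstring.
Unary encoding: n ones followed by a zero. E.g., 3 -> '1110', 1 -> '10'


Encode each number as n ones followed by a terminating 0:
  2 -> 110 (3 bits)
  5 -> 111110 (6 bits)
  3 -> 1110 (4 bits)
  5 -> 111110 (6 bits)
  11 -> 111111111110 (12 bits)
Total length = 3 + 6 + 4 + 6 + 12 = 31 bits.

Unary([2, 5, 3, 5, 11]) = 1101111101110111110111111111110 (31 bits)


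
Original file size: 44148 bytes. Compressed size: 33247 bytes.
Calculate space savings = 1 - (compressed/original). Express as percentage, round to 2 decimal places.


ratio = compressed/original = 33247/44148 = 0.753081
savings = 1 - ratio = 1 - 0.753081 = 0.246919
as a percentage: 0.246919 * 100 = 24.69%

Space savings = 1 - 33247/44148 = 24.69%


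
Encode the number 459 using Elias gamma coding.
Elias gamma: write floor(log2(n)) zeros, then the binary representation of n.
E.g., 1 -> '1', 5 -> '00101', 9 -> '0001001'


num_bits = floor(log2(459)) + 1 = 9
leading_zeros = num_bits - 1 = 8
binary(459) = 111001011

Elias gamma(459) = '00000000' + '111001011' = 00000000111001011 (17 bits)


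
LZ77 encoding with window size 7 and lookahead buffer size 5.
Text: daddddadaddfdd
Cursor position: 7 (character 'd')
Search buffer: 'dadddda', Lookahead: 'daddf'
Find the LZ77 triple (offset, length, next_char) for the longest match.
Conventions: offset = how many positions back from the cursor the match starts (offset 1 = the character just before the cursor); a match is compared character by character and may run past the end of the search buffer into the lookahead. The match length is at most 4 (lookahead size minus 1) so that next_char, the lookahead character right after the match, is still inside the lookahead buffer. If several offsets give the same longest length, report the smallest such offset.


Try each offset into the search buffer:
  offset=1 (pos 6, char 'a'): match length 0
  offset=2 (pos 5, char 'd'): match length 3
  offset=3 (pos 4, char 'd'): match length 1
  offset=4 (pos 3, char 'd'): match length 1
  offset=5 (pos 2, char 'd'): match length 1
  offset=6 (pos 1, char 'a'): match length 0
  offset=7 (pos 0, char 'd'): match length 4
Longest match has length 4 at offset 7.
next_char = character at position 7 + 4 = 11 -> 'f'

Best match: offset=7, length=4 (matching 'dadd' starting at position 0)
LZ77 triple: (7, 4, 'f')


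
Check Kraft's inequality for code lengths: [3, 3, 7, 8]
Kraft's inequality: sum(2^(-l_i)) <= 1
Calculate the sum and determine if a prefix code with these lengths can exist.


Sum = 2^(-3) + 2^(-3) + 2^(-7) + 2^(-8)
    = 0.125 + 0.125 + 0.0078125 + 0.00390625
    = 67/256 = 0.26171875
Since 0.26171875 <= 1, Kraft's inequality IS satisfied.
A prefix code with these lengths CAN exist.

Kraft sum = 0.26171875. Satisfied.


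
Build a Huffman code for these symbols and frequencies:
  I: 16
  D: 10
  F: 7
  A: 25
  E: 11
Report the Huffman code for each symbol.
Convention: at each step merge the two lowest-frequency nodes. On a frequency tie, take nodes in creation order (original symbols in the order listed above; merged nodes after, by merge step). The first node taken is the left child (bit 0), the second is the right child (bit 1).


Huffman tree construction:
Step 1: Merge F(7) + D(10) = 17
Step 2: Merge E(11) + I(16) = 27
Step 3: Merge (F+D)(17) + A(25) = 42
Step 4: Merge (E+I)(27) + ((F+D)+A)(42) = 69
Read each symbol's code off the tree from the root (left child = 0, right child = 1).

Codes:
  I: 01 (length 2)
  D: 101 (length 3)
  F: 100 (length 3)
  A: 11 (length 2)
  E: 00 (length 2)
Average code length: 155/69 = 2.2464 bits/symbol


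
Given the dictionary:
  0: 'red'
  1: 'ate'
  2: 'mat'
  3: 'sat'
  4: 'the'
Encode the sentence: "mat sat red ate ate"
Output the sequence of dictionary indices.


Look up each word in the dictionary:
  'mat' -> 2
  'sat' -> 3
  'red' -> 0
  'ate' -> 1
  'ate' -> 1

Encoded: [2, 3, 0, 1, 1]


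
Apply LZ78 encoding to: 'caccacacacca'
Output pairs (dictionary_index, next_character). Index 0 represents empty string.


LZ78 encoding steps:
Dictionary: {0: ''}
Step 1: w='' (idx 0), next='c' -> output (0, 'c'), add 'c' as idx 1
Step 2: w='' (idx 0), next='a' -> output (0, 'a'), add 'a' as idx 2
Step 3: w='c' (idx 1), next='c' -> output (1, 'c'), add 'cc' as idx 3
Step 4: w='a' (idx 2), next='c' -> output (2, 'c'), add 'ac' as idx 4
Step 5: w='ac' (idx 4), next='a' -> output (4, 'a'), add 'aca' as idx 5
Step 6: w='cc' (idx 3), next='a' -> output (3, 'a'), add 'cca' as idx 6


Encoded: [(0, 'c'), (0, 'a'), (1, 'c'), (2, 'c'), (4, 'a'), (3, 'a')]


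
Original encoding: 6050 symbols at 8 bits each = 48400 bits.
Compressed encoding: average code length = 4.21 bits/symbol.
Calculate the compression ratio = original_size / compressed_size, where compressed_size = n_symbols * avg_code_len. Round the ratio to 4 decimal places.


original_size = n_symbols * orig_bits = 6050 * 8 = 48400 bits
compressed_size = n_symbols * avg_code_len = 6050 * 4.21 = 25470.5 bits
ratio = original_size / compressed_size = 48400 / 25470.5 = 1.9002

Compression ratio = 1.9002


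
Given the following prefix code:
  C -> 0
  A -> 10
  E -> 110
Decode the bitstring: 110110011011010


Decoding step by step:
Bits 110 -> E
Bits 110 -> E
Bits 0 -> C
Bits 110 -> E
Bits 110 -> E
Bits 10 -> A


Decoded message: EECEEA


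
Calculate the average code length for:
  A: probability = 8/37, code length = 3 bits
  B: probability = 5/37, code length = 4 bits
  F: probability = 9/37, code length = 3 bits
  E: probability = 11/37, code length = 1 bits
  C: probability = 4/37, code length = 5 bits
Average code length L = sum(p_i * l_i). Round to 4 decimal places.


Weighted contributions p_i * l_i:
  A: (8/37) * 3 = 24/37
  B: (5/37) * 4 = 20/37
  F: (9/37) * 3 = 27/37
  E: (11/37) * 1 = 11/37
  C: (4/37) * 5 = 20/37
Sum = (24 + 20 + 27 + 11 + 20)/37 = 102/37

L = 102/37 = 2.7568 bits/symbol


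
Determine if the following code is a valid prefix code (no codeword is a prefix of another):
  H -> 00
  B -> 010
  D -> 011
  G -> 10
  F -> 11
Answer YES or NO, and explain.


Checking each pair (does one codeword prefix another?):
  H='00' vs B='010': no prefix
  H='00' vs D='011': no prefix
  H='00' vs G='10': no prefix
  H='00' vs F='11': no prefix
  B='010' vs H='00': no prefix
  B='010' vs D='011': no prefix
  B='010' vs G='10': no prefix
  B='010' vs F='11': no prefix
  D='011' vs H='00': no prefix
  D='011' vs B='010': no prefix
  D='011' vs G='10': no prefix
  D='011' vs F='11': no prefix
  G='10' vs H='00': no prefix
  G='10' vs B='010': no prefix
  G='10' vs D='011': no prefix
  G='10' vs F='11': no prefix
  F='11' vs H='00': no prefix
  F='11' vs B='010': no prefix
  F='11' vs D='011': no prefix
  F='11' vs G='10': no prefix
No violation found over all pairs.

YES -- this is a valid prefix code. No codeword is a prefix of any other codeword.


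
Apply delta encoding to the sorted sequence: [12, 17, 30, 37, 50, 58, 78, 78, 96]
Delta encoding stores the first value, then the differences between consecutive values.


First value: 12
Deltas:
  17 - 12 = 5
  30 - 17 = 13
  37 - 30 = 7
  50 - 37 = 13
  58 - 50 = 8
  78 - 58 = 20
  78 - 78 = 0
  96 - 78 = 18


Delta encoded: [12, 5, 13, 7, 13, 8, 20, 0, 18]


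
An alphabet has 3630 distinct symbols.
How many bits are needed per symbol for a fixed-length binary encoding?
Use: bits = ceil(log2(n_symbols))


log2(3630) = 11.8258
Bracket: 2^11 = 2048 < 3630 <= 2^12 = 4096
So ceil(log2(3630)) = 12

bits = ceil(log2(3630)) = ceil(11.8258) = 12 bits


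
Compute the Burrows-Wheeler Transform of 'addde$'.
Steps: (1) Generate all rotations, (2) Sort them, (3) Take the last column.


Rotations (sorted):
  0: $addde -> last char: e
  1: addde$ -> last char: $
  2: ddde$a -> last char: a
  3: dde$ad -> last char: d
  4: de$add -> last char: d
  5: e$addd -> last char: d


BWT = e$addd


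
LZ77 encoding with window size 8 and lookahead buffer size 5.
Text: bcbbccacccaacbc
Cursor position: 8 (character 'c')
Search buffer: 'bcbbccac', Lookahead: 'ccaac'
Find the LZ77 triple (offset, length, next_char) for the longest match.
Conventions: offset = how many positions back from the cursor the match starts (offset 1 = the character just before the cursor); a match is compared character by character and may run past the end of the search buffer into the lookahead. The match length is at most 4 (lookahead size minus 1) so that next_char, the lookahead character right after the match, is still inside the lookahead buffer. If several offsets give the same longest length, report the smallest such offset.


Try each offset into the search buffer:
  offset=1 (pos 7, char 'c'): match length 2
  offset=2 (pos 6, char 'a'): match length 0
  offset=3 (pos 5, char 'c'): match length 1
  offset=4 (pos 4, char 'c'): match length 3
  offset=5 (pos 3, char 'b'): match length 0
  offset=6 (pos 2, char 'b'): match length 0
  offset=7 (pos 1, char 'c'): match length 1
  offset=8 (pos 0, char 'b'): match length 0
Longest match has length 3 at offset 4.
next_char = character at position 8 + 3 = 11 -> 'a'

Best match: offset=4, length=3 (matching 'cca' starting at position 4)
LZ77 triple: (4, 3, 'a')


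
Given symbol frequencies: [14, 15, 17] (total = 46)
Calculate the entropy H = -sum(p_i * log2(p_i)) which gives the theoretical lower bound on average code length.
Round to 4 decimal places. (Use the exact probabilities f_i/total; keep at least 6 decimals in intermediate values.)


Per-symbol terms -p_i * log2(p_i) with p_i = f_i/46:
  p = 14/46 = 0.304348: log2(p) = -1.716207, -p*log2(p) = 0.522324
  p = 15/46 = 0.326087: log2(p) = -1.616671, -p*log2(p) = 0.527175
  p = 17/46 = 0.369565: log2(p) = -1.436099, -p*log2(p) = 0.530732
H = 0.522324 + 0.527175 + 0.530732 = 1.580231

H = 1.5802 bits/symbol


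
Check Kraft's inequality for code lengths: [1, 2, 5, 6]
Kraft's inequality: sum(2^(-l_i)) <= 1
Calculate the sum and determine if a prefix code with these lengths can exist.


Sum = 2^(-1) + 2^(-2) + 2^(-5) + 2^(-6)
    = 0.5 + 0.25 + 0.03125 + 0.015625
    = 51/64 = 0.796875
Since 0.796875 <= 1, Kraft's inequality IS satisfied.
A prefix code with these lengths CAN exist.

Kraft sum = 0.796875. Satisfied.


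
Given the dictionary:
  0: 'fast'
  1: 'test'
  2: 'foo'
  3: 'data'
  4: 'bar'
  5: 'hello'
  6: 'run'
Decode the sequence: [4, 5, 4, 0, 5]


Look up each index in the dictionary:
  4 -> 'bar'
  5 -> 'hello'
  4 -> 'bar'
  0 -> 'fast'
  5 -> 'hello'

Decoded: "bar hello bar fast hello"


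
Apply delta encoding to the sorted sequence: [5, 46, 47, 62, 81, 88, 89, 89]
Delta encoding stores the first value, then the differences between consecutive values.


First value: 5
Deltas:
  46 - 5 = 41
  47 - 46 = 1
  62 - 47 = 15
  81 - 62 = 19
  88 - 81 = 7
  89 - 88 = 1
  89 - 89 = 0


Delta encoded: [5, 41, 1, 15, 19, 7, 1, 0]


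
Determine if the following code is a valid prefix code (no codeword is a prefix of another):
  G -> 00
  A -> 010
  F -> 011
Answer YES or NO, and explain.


Checking each pair (does one codeword prefix another?):
  G='00' vs A='010': no prefix
  G='00' vs F='011': no prefix
  A='010' vs G='00': no prefix
  A='010' vs F='011': no prefix
  F='011' vs G='00': no prefix
  F='011' vs A='010': no prefix
No violation found over all pairs.

YES -- this is a valid prefix code. No codeword is a prefix of any other codeword.


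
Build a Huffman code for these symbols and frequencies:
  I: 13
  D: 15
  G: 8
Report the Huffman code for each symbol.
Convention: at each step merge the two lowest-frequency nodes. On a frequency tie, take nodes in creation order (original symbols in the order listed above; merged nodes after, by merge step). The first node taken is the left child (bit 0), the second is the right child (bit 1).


Huffman tree construction:
Step 1: Merge G(8) + I(13) = 21
Step 2: Merge D(15) + (G+I)(21) = 36
Read each symbol's code off the tree from the root (left child = 0, right child = 1).

Codes:
  I: 11 (length 2)
  D: 0 (length 1)
  G: 10 (length 2)
Average code length: 57/36 = 1.5833 bits/symbol


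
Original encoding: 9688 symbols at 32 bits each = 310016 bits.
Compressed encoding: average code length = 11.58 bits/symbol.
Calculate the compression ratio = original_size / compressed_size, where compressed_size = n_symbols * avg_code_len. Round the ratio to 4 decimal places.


original_size = n_symbols * orig_bits = 9688 * 32 = 310016 bits
compressed_size = n_symbols * avg_code_len = 9688 * 11.58 = 112187.04 bits
ratio = original_size / compressed_size = 310016 / 112187.04 = 2.7634

Compression ratio = 2.7634


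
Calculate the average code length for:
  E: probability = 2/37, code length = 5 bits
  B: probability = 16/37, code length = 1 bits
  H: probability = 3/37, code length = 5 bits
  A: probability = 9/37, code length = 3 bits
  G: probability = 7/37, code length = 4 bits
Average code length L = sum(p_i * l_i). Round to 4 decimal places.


Weighted contributions p_i * l_i:
  E: (2/37) * 5 = 10/37
  B: (16/37) * 1 = 16/37
  H: (3/37) * 5 = 15/37
  A: (9/37) * 3 = 27/37
  G: (7/37) * 4 = 28/37
Sum = (10 + 16 + 15 + 27 + 28)/37 = 96/37

L = 96/37 = 2.5946 bits/symbol


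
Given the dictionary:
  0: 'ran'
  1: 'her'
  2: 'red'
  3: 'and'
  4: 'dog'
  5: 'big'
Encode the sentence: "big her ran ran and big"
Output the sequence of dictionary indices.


Look up each word in the dictionary:
  'big' -> 5
  'her' -> 1
  'ran' -> 0
  'ran' -> 0
  'and' -> 3
  'big' -> 5

Encoded: [5, 1, 0, 0, 3, 5]


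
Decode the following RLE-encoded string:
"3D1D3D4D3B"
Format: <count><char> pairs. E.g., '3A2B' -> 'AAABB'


Expanding each <count><char> pair:
  3D -> 'DDD'
  1D -> 'D'
  3D -> 'DDD'
  4D -> 'DDDD'
  3B -> 'BBB'

Decoded = DDDDDDDDDDDBBB


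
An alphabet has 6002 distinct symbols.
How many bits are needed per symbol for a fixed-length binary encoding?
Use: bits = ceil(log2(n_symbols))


log2(6002) = 12.5512
Bracket: 2^12 = 4096 < 6002 <= 2^13 = 8192
So ceil(log2(6002)) = 13

bits = ceil(log2(6002)) = ceil(12.5512) = 13 bits


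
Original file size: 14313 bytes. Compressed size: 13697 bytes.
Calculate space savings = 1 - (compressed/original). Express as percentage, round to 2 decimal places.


ratio = compressed/original = 13697/14313 = 0.956962
savings = 1 - ratio = 1 - 0.956962 = 0.043038
as a percentage: 0.043038 * 100 = 4.3%

Space savings = 1 - 13697/14313 = 4.3%


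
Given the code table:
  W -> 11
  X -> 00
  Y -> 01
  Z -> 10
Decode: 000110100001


Decoding:
00 -> X
01 -> Y
10 -> Z
10 -> Z
00 -> X
01 -> Y


Result: XYZZXY


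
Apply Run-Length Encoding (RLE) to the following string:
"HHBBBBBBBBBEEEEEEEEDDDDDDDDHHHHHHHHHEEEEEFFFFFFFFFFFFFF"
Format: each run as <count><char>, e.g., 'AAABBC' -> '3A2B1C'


Scanning runs left to right:
  i=0: run of 'H' x 2 -> '2H'
  i=2: run of 'B' x 9 -> '9B'
  i=11: run of 'E' x 8 -> '8E'
  i=19: run of 'D' x 8 -> '8D'
  i=27: run of 'H' x 9 -> '9H'
  i=36: run of 'E' x 5 -> '5E'
  i=41: run of 'F' x 14 -> '14F'

RLE = 2H9B8E8D9H5E14F


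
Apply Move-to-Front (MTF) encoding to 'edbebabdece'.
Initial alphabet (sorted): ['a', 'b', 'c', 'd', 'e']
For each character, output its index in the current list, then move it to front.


MTF encoding:
'e': index 4 in ['a', 'b', 'c', 'd', 'e'] -> ['e', 'a', 'b', 'c', 'd']
'd': index 4 in ['e', 'a', 'b', 'c', 'd'] -> ['d', 'e', 'a', 'b', 'c']
'b': index 3 in ['d', 'e', 'a', 'b', 'c'] -> ['b', 'd', 'e', 'a', 'c']
'e': index 2 in ['b', 'd', 'e', 'a', 'c'] -> ['e', 'b', 'd', 'a', 'c']
'b': index 1 in ['e', 'b', 'd', 'a', 'c'] -> ['b', 'e', 'd', 'a', 'c']
'a': index 3 in ['b', 'e', 'd', 'a', 'c'] -> ['a', 'b', 'e', 'd', 'c']
'b': index 1 in ['a', 'b', 'e', 'd', 'c'] -> ['b', 'a', 'e', 'd', 'c']
'd': index 3 in ['b', 'a', 'e', 'd', 'c'] -> ['d', 'b', 'a', 'e', 'c']
'e': index 3 in ['d', 'b', 'a', 'e', 'c'] -> ['e', 'd', 'b', 'a', 'c']
'c': index 4 in ['e', 'd', 'b', 'a', 'c'] -> ['c', 'e', 'd', 'b', 'a']
'e': index 1 in ['c', 'e', 'd', 'b', 'a'] -> ['e', 'c', 'd', 'b', 'a']


Output: [4, 4, 3, 2, 1, 3, 1, 3, 3, 4, 1]


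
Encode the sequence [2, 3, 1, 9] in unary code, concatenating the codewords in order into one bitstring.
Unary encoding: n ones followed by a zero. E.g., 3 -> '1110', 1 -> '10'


Encode each number as n ones followed by a terminating 0:
  2 -> 110 (3 bits)
  3 -> 1110 (4 bits)
  1 -> 10 (2 bits)
  9 -> 1111111110 (10 bits)
Total length = 3 + 4 + 2 + 10 = 19 bits.

Unary([2, 3, 1, 9]) = 1101110101111111110 (19 bits)


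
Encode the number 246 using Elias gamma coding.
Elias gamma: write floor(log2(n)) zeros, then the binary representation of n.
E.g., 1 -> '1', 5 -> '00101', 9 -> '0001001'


num_bits = floor(log2(246)) + 1 = 8
leading_zeros = num_bits - 1 = 7
binary(246) = 11110110

Elias gamma(246) = '0000000' + '11110110' = 000000011110110 (15 bits)


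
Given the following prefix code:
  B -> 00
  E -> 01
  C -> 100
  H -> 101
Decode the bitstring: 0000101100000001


Decoding step by step:
Bits 00 -> B
Bits 00 -> B
Bits 101 -> H
Bits 100 -> C
Bits 00 -> B
Bits 00 -> B
Bits 01 -> E


Decoded message: BBHCBBE


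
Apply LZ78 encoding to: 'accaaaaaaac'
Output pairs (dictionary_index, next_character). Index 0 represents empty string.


LZ78 encoding steps:
Dictionary: {0: ''}
Step 1: w='' (idx 0), next='a' -> output (0, 'a'), add 'a' as idx 1
Step 2: w='' (idx 0), next='c' -> output (0, 'c'), add 'c' as idx 2
Step 3: w='c' (idx 2), next='a' -> output (2, 'a'), add 'ca' as idx 3
Step 4: w='a' (idx 1), next='a' -> output (1, 'a'), add 'aa' as idx 4
Step 5: w='aa' (idx 4), next='a' -> output (4, 'a'), add 'aaa' as idx 5
Step 6: w='a' (idx 1), next='c' -> output (1, 'c'), add 'ac' as idx 6


Encoded: [(0, 'a'), (0, 'c'), (2, 'a'), (1, 'a'), (4, 'a'), (1, 'c')]


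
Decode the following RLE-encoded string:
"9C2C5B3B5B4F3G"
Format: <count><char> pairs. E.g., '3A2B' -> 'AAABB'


Expanding each <count><char> pair:
  9C -> 'CCCCCCCCC'
  2C -> 'CC'
  5B -> 'BBBBB'
  3B -> 'BBB'
  5B -> 'BBBBB'
  4F -> 'FFFF'
  3G -> 'GGG'

Decoded = CCCCCCCCCCCBBBBBBBBBBBBBFFFFGGG


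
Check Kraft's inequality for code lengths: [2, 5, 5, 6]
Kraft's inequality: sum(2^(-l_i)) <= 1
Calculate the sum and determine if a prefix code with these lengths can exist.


Sum = 2^(-2) + 2^(-5) + 2^(-5) + 2^(-6)
    = 0.25 + 0.03125 + 0.03125 + 0.015625
    = 21/64 = 0.328125
Since 0.328125 <= 1, Kraft's inequality IS satisfied.
A prefix code with these lengths CAN exist.

Kraft sum = 0.328125. Satisfied.


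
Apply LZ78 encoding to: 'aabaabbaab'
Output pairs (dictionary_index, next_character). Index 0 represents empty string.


LZ78 encoding steps:
Dictionary: {0: ''}
Step 1: w='' (idx 0), next='a' -> output (0, 'a'), add 'a' as idx 1
Step 2: w='a' (idx 1), next='b' -> output (1, 'b'), add 'ab' as idx 2
Step 3: w='a' (idx 1), next='a' -> output (1, 'a'), add 'aa' as idx 3
Step 4: w='' (idx 0), next='b' -> output (0, 'b'), add 'b' as idx 4
Step 5: w='b' (idx 4), next='a' -> output (4, 'a'), add 'ba' as idx 5
Step 6: w='ab' (idx 2), end of input -> output (2, '')


Encoded: [(0, 'a'), (1, 'b'), (1, 'a'), (0, 'b'), (4, 'a'), (2, '')]


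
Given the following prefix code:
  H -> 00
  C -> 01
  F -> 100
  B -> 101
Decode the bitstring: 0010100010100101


Decoding step by step:
Bits 00 -> H
Bits 101 -> B
Bits 00 -> H
Bits 01 -> C
Bits 01 -> C
Bits 00 -> H
Bits 101 -> B


Decoded message: HBHCCHB


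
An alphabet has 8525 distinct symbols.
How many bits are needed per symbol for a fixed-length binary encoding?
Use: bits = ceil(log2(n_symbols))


log2(8525) = 13.0575
Bracket: 2^13 = 8192 < 8525 <= 2^14 = 16384
So ceil(log2(8525)) = 14

bits = ceil(log2(8525)) = ceil(13.0575) = 14 bits


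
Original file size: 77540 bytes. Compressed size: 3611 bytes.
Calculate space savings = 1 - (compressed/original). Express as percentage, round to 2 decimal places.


ratio = compressed/original = 3611/77540 = 0.04657
savings = 1 - ratio = 1 - 0.04657 = 0.95343
as a percentage: 0.95343 * 100 = 95.34%

Space savings = 1 - 3611/77540 = 95.34%


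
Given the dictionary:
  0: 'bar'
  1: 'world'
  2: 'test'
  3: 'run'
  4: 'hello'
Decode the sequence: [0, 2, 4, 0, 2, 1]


Look up each index in the dictionary:
  0 -> 'bar'
  2 -> 'test'
  4 -> 'hello'
  0 -> 'bar'
  2 -> 'test'
  1 -> 'world'

Decoded: "bar test hello bar test world"


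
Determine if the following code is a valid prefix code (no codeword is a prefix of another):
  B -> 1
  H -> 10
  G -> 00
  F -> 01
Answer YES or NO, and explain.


Checking each pair (does one codeword prefix another?):
  B='1' vs H='10': prefix -- VIOLATION

NO -- this is NOT a valid prefix code. B (1) is a prefix of H (10).


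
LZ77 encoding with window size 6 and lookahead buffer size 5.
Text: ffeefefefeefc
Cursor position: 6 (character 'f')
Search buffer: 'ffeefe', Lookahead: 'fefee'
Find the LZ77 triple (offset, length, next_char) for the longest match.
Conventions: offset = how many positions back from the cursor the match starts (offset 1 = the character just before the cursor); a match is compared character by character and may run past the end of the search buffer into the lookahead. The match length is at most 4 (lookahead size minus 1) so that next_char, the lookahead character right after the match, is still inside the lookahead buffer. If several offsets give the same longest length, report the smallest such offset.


Try each offset into the search buffer:
  offset=1 (pos 5, char 'e'): match length 0
  offset=2 (pos 4, char 'f'): match length 4
  offset=3 (pos 3, char 'e'): match length 0
  offset=4 (pos 2, char 'e'): match length 0
  offset=5 (pos 1, char 'f'): match length 2
  offset=6 (pos 0, char 'f'): match length 1
Longest match has length 4 at offset 2.
next_char = character at position 6 + 4 = 10 -> 'e'

Best match: offset=2, length=4 (matching 'fefe' starting at position 4)
LZ77 triple: (2, 4, 'e')


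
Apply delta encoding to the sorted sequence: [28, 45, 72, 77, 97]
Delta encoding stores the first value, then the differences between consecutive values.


First value: 28
Deltas:
  45 - 28 = 17
  72 - 45 = 27
  77 - 72 = 5
  97 - 77 = 20


Delta encoded: [28, 17, 27, 5, 20]


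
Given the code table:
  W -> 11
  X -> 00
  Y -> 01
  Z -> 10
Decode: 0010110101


Decoding:
00 -> X
10 -> Z
11 -> W
01 -> Y
01 -> Y


Result: XZWYY


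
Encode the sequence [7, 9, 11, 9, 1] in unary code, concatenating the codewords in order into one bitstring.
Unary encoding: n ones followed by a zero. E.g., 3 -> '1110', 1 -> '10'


Encode each number as n ones followed by a terminating 0:
  7 -> 11111110 (8 bits)
  9 -> 1111111110 (10 bits)
  11 -> 111111111110 (12 bits)
  9 -> 1111111110 (10 bits)
  1 -> 10 (2 bits)
Total length = 8 + 10 + 12 + 10 + 2 = 42 bits.

Unary([7, 9, 11, 9, 1]) = 111111101111111110111111111110111111111010 (42 bits)


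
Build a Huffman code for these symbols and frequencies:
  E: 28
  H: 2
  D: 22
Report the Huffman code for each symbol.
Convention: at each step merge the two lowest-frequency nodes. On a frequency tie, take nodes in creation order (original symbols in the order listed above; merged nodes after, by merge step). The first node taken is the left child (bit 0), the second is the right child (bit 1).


Huffman tree construction:
Step 1: Merge H(2) + D(22) = 24
Step 2: Merge (H+D)(24) + E(28) = 52
Read each symbol's code off the tree from the root (left child = 0, right child = 1).

Codes:
  E: 1 (length 1)
  H: 00 (length 2)
  D: 01 (length 2)
Average code length: 76/52 = 1.4615 bits/symbol


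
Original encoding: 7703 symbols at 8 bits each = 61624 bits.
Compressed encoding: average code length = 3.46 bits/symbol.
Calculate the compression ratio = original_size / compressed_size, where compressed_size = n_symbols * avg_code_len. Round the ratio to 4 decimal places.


original_size = n_symbols * orig_bits = 7703 * 8 = 61624 bits
compressed_size = n_symbols * avg_code_len = 7703 * 3.46 = 26652.38 bits
ratio = original_size / compressed_size = 61624 / 26652.38 = 2.3121

Compression ratio = 2.3121


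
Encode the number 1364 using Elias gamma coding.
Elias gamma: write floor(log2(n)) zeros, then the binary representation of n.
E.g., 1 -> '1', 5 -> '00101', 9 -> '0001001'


num_bits = floor(log2(1364)) + 1 = 11
leading_zeros = num_bits - 1 = 10
binary(1364) = 10101010100

Elias gamma(1364) = '0000000000' + '10101010100' = 000000000010101010100 (21 bits)


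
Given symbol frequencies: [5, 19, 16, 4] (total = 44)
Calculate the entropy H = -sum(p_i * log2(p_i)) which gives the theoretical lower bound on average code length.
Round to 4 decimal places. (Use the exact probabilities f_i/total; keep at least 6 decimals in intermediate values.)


Per-symbol terms -p_i * log2(p_i) with p_i = f_i/44:
  p = 5/44 = 0.113636: log2(p) = -3.137504, -p*log2(p) = 0.356534
  p = 19/44 = 0.431818: log2(p) = -1.211504, -p*log2(p) = 0.523149
  p = 16/44 = 0.363636: log2(p) = -1.459432, -p*log2(p) = 0.530702
  p = 4/44 = 0.090909: log2(p) = -3.459432, -p*log2(p) = 0.314494
H = 0.356534 + 0.523149 + 0.530702 + 0.314494 = 1.724879

H = 1.7249 bits/symbol


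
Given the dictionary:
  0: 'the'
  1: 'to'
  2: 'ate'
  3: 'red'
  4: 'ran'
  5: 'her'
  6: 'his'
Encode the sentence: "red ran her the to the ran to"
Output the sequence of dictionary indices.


Look up each word in the dictionary:
  'red' -> 3
  'ran' -> 4
  'her' -> 5
  'the' -> 0
  'to' -> 1
  'the' -> 0
  'ran' -> 4
  'to' -> 1

Encoded: [3, 4, 5, 0, 1, 0, 4, 1]


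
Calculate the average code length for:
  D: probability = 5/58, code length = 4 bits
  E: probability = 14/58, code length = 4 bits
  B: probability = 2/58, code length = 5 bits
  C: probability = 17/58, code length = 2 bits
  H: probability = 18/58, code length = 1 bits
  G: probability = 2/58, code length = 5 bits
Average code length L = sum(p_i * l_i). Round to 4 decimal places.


Weighted contributions p_i * l_i:
  D: (5/58) * 4 = 20/58
  E: (14/58) * 4 = 56/58
  B: (2/58) * 5 = 10/58
  C: (17/58) * 2 = 34/58
  H: (18/58) * 1 = 18/58
  G: (2/58) * 5 = 10/58
Sum = (20 + 56 + 10 + 34 + 18 + 10)/58 = 148/58

L = 148/58 = 2.5517 bits/symbol


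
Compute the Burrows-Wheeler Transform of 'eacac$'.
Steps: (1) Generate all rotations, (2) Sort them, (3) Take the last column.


Rotations (sorted):
  0: $eacac -> last char: c
  1: ac$eac -> last char: c
  2: acac$e -> last char: e
  3: c$eaca -> last char: a
  4: cac$ea -> last char: a
  5: eacac$ -> last char: $


BWT = cceaa$


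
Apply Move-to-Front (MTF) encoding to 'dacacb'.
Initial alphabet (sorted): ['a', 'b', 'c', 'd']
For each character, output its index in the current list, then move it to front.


MTF encoding:
'd': index 3 in ['a', 'b', 'c', 'd'] -> ['d', 'a', 'b', 'c']
'a': index 1 in ['d', 'a', 'b', 'c'] -> ['a', 'd', 'b', 'c']
'c': index 3 in ['a', 'd', 'b', 'c'] -> ['c', 'a', 'd', 'b']
'a': index 1 in ['c', 'a', 'd', 'b'] -> ['a', 'c', 'd', 'b']
'c': index 1 in ['a', 'c', 'd', 'b'] -> ['c', 'a', 'd', 'b']
'b': index 3 in ['c', 'a', 'd', 'b'] -> ['b', 'c', 'a', 'd']


Output: [3, 1, 3, 1, 1, 3]


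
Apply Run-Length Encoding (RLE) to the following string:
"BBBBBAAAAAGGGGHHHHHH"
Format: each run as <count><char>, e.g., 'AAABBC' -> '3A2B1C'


Scanning runs left to right:
  i=0: run of 'B' x 5 -> '5B'
  i=5: run of 'A' x 5 -> '5A'
  i=10: run of 'G' x 4 -> '4G'
  i=14: run of 'H' x 6 -> '6H'

RLE = 5B5A4G6H


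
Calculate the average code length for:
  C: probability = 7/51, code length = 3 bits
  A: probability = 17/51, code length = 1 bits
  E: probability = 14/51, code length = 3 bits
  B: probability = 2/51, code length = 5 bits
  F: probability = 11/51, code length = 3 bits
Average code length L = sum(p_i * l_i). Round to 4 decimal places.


Weighted contributions p_i * l_i:
  C: (7/51) * 3 = 21/51
  A: (17/51) * 1 = 17/51
  E: (14/51) * 3 = 42/51
  B: (2/51) * 5 = 10/51
  F: (11/51) * 3 = 33/51
Sum = (21 + 17 + 42 + 10 + 33)/51 = 123/51

L = 123/51 = 2.4118 bits/symbol


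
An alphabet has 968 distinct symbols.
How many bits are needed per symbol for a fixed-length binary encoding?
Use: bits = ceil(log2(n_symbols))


log2(968) = 9.9189
Bracket: 2^9 = 512 < 968 <= 2^10 = 1024
So ceil(log2(968)) = 10

bits = ceil(log2(968)) = ceil(9.9189) = 10 bits


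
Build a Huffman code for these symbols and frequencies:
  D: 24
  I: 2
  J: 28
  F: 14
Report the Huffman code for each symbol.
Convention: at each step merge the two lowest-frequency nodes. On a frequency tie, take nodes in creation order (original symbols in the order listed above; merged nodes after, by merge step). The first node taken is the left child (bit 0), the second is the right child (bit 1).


Huffman tree construction:
Step 1: Merge I(2) + F(14) = 16
Step 2: Merge (I+F)(16) + D(24) = 40
Step 3: Merge J(28) + ((I+F)+D)(40) = 68
Read each symbol's code off the tree from the root (left child = 0, right child = 1).

Codes:
  D: 11 (length 2)
  I: 100 (length 3)
  J: 0 (length 1)
  F: 101 (length 3)
Average code length: 124/68 = 1.8235 bits/symbol


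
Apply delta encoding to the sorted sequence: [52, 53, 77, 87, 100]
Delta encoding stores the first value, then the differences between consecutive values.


First value: 52
Deltas:
  53 - 52 = 1
  77 - 53 = 24
  87 - 77 = 10
  100 - 87 = 13


Delta encoded: [52, 1, 24, 10, 13]


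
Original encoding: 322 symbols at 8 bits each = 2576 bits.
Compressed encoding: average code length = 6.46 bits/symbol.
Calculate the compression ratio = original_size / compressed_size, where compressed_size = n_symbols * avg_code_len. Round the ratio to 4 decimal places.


original_size = n_symbols * orig_bits = 322 * 8 = 2576 bits
compressed_size = n_symbols * avg_code_len = 322 * 6.46 = 2080.12 bits
ratio = original_size / compressed_size = 2576 / 2080.12 = 1.2384

Compression ratio = 1.2384


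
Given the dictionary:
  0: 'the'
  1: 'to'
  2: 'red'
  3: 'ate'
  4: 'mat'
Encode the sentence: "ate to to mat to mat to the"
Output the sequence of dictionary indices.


Look up each word in the dictionary:
  'ate' -> 3
  'to' -> 1
  'to' -> 1
  'mat' -> 4
  'to' -> 1
  'mat' -> 4
  'to' -> 1
  'the' -> 0

Encoded: [3, 1, 1, 4, 1, 4, 1, 0]


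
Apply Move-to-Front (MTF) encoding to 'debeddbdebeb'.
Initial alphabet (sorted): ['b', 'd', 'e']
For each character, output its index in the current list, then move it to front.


MTF encoding:
'd': index 1 in ['b', 'd', 'e'] -> ['d', 'b', 'e']
'e': index 2 in ['d', 'b', 'e'] -> ['e', 'd', 'b']
'b': index 2 in ['e', 'd', 'b'] -> ['b', 'e', 'd']
'e': index 1 in ['b', 'e', 'd'] -> ['e', 'b', 'd']
'd': index 2 in ['e', 'b', 'd'] -> ['d', 'e', 'b']
'd': index 0 in ['d', 'e', 'b'] -> ['d', 'e', 'b']
'b': index 2 in ['d', 'e', 'b'] -> ['b', 'd', 'e']
'd': index 1 in ['b', 'd', 'e'] -> ['d', 'b', 'e']
'e': index 2 in ['d', 'b', 'e'] -> ['e', 'd', 'b']
'b': index 2 in ['e', 'd', 'b'] -> ['b', 'e', 'd']
'e': index 1 in ['b', 'e', 'd'] -> ['e', 'b', 'd']
'b': index 1 in ['e', 'b', 'd'] -> ['b', 'e', 'd']


Output: [1, 2, 2, 1, 2, 0, 2, 1, 2, 2, 1, 1]


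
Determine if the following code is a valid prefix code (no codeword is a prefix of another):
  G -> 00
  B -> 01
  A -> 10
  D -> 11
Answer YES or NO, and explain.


Checking each pair (does one codeword prefix another?):
  G='00' vs B='01': no prefix
  G='00' vs A='10': no prefix
  G='00' vs D='11': no prefix
  B='01' vs G='00': no prefix
  B='01' vs A='10': no prefix
  B='01' vs D='11': no prefix
  A='10' vs G='00': no prefix
  A='10' vs B='01': no prefix
  A='10' vs D='11': no prefix
  D='11' vs G='00': no prefix
  D='11' vs B='01': no prefix
  D='11' vs A='10': no prefix
No violation found over all pairs.

YES -- this is a valid prefix code. No codeword is a prefix of any other codeword.


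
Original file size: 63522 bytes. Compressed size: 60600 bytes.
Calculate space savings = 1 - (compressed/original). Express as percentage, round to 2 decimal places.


ratio = compressed/original = 60600/63522 = 0.954
savings = 1 - ratio = 1 - 0.954 = 0.046
as a percentage: 0.046 * 100 = 4.6%

Space savings = 1 - 60600/63522 = 4.6%
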